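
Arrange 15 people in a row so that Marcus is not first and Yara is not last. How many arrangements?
By inclusion-exclusion: 15! - 2×(15-1)! + (15-2)! = 1307674368000 - 174356582400 + 6227020800 = 1139544806400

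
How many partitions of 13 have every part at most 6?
Let r_j(i) = number of partitions of i into parts ≤ j, for i = 0..13. r_1(i) = 1 for all i; r_j(i) = r_{j-1}(i) + r_j(i-j). Rows j = 2..6: ≤2: 1 1 2 2 3 3 4 4 5 5 6 6 7 7; ≤3: 1 1 2 3 4 5 7 8 10 12 14 16 19 21; ≤4: 1 1 2 3 5 6 9 11 15 18 23 27 34 39; ≤5: 1 1 2 3 5 7 10 13 18 23 30 37 47 57; ≤6: 1 1 2 3 5 7 11 14 20 26 35 44 58 71. r_6(13) = 71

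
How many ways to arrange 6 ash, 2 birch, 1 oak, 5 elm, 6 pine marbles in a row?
20! / (6! × 2! × 1! × 5! × 6!) = 19554575040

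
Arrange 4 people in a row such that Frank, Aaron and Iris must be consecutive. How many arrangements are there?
Treat the 3 as one block: (4-3+1)! × 3! = 2 × 6 = 12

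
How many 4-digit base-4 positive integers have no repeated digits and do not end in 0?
Last digit: 3 nonzero choices. First digit: 2 (nonzero, ≠last). Middle 2: P(2,2) = 2. Total = 12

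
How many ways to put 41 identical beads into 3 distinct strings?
C(41+3-1, 3-1) = C(43, 2) = 903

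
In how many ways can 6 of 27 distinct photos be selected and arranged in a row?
P(27,6) = 27!/(27-6)! = 213127200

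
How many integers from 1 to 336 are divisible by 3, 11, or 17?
⌊336/3⌋+⌊336/11⌋+⌊336/17⌋ - ⌊336/33⌋-⌊336/51⌋-⌊336/187⌋ + ⌊336/561⌋ = 112+30+19 - 10-6-1 + 0 = 144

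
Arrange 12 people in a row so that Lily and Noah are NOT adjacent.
Total - adjacent = 12! - (12-1)!×2 = 479001600 - 79833600 = 399168000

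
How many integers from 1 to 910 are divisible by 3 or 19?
⌊910/3⌋ + ⌊910/19⌋ - ⌊910/57⌋ = 303 + 47 - 15 = 335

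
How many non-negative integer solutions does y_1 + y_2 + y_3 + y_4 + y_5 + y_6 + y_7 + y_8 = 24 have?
C(24+8-1, 8-1) = C(31, 7) = 2629575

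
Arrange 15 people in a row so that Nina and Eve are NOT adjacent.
Total - adjacent = 15! - (15-1)!×2 = 1307674368000 - 174356582400 = 1133317785600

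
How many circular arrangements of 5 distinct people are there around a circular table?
Circular: fix one position, arrange the rest. (5-1)! = 24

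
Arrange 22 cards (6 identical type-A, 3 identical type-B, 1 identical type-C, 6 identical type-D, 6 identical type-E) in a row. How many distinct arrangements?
22! / (6! × 3! × 1! × 6! × 6!) = 501900759360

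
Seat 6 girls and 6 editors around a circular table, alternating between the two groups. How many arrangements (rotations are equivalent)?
Fix one of the girls: (6-1)! ways for the remaining girls, × 6! ways for the editors = 120 × 720 = 86400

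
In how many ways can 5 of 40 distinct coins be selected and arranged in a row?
P(40,5) = 40!/(40-5)! = 78960960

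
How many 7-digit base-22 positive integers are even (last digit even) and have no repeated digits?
Last∈{0,2,4,6,8,10,12,14,16,18,20}. Last=0: 39070080. Last nonzero: 10×20×P(20,5) = 372096000. Total = 411166080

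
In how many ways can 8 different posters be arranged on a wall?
8! = 40320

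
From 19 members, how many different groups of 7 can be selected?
C(19,7) = 19!/(7!×12!) = 50388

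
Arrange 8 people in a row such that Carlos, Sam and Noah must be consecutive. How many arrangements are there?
Treat the 3 as one block: (8-3+1)! × 3! = 720 × 6 = 4320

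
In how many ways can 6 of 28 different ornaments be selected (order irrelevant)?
C(28,6) = 28!/(6!×22!) = 376740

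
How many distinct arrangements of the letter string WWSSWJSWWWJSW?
13! / (2! × 4! × 7!) = 25740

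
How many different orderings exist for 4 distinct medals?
4! = 24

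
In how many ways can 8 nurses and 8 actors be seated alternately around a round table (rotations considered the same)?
Fix one of the nurses: (8-1)! ways for the remaining nurses, × 8! ways for the actors = 5040 × 40320 = 203212800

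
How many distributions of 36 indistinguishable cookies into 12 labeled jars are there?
C(36+12-1, 12-1) = C(47, 11) = 17417133617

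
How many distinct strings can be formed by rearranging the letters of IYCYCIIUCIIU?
12! / (5! × 2! × 2! × 3!) = 166320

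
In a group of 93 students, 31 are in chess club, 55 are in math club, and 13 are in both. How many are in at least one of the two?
|A∪B| = |A| + |B| - |A∩B| = 31 + 55 - 13 = 73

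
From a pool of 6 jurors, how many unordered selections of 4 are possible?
C(6,4) = 6!/(4!×2!) = 15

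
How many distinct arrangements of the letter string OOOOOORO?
8! / (7! × 1!) = 8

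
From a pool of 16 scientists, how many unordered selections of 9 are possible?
C(16,9) = 16!/(9!×7!) = 11440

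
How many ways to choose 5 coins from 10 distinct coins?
C(10,5) = 10!/(5!×5!) = 252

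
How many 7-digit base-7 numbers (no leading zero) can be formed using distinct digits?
First digit: 6 choices (nonzero). Then descending: 6 × 6 × 5 × 4 × 3 × 2 × 1 = 4320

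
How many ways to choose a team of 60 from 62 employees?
C(62,60) = 62!/(60!×2!) = 1891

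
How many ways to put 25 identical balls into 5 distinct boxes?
C(25+5-1, 5-1) = C(29, 4) = 23751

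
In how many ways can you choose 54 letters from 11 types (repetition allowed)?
C(54+11-1, 11-1) = C(64, 10) = 151473214816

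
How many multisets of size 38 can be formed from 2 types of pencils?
C(38+2-1, 2-1) = C(39, 1) = 39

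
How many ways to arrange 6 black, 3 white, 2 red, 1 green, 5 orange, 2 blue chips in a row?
19! / (6! × 3! × 2! × 1! × 5! × 2!) = 58663725120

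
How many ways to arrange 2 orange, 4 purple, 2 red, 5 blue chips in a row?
13! / (2! × 4! × 2! × 5!) = 540540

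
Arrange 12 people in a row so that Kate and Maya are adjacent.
Treat as block: (12-1)! × 2! = 39916800 × 2 = 79833600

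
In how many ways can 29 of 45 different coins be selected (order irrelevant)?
C(45,29) = 45!/(29!×16!) = 646626422970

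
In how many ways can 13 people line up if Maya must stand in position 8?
Fix one position: (13-1)! = 479001600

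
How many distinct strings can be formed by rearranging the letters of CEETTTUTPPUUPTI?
15! / (5! × 1! × 3! × 1! × 3! × 2!) = 151351200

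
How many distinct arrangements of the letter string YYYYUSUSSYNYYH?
14! / (1! × 1! × 3! × 7! × 2!) = 1441440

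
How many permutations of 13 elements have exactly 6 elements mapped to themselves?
Choose the 6 fixed points C(13,6) = 1716, derange the rest: !7 = Σ_{j=0}^{7} (-1)^j·7!/j! = 5040 - 5040 + 2520 - 840 + 210 - 42 + 7 - 1 = 1854. Product = 1716 × 1854 = 3181464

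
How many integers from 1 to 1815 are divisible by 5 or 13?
⌊1815/5⌋ + ⌊1815/13⌋ - ⌊1815/65⌋ = 363 + 139 - 27 = 475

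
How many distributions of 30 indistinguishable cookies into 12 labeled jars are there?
C(30+12-1, 12-1) = C(41, 11) = 3159461968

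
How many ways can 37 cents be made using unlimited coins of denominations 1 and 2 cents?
Coefficient of x^37 in 1/(1-x^1) · 1/(1-x^2). Use j coins of 2 for j = 0..⌊37/2⌋ = 18, the rest in 1s: 18 + 1 = 19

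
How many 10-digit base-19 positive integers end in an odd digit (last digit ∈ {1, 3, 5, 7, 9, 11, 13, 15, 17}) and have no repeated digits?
Last∈{1,3,5,7,9,11,13,15,17}. Last=0: 0. Last nonzero: 9×17×P(17,8) = 149967417600. Total = 149967417600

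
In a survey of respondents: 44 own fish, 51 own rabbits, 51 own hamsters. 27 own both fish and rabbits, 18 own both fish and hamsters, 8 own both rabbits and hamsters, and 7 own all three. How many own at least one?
|A∪B∪C| = 44+51+51-27-18-8+7 = 100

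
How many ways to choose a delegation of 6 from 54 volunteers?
C(54,6) = 54!/(6!×48!) = 25827165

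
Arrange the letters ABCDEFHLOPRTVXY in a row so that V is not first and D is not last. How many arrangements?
By inclusion-exclusion: 15! - 2×(15-1)! + (15-2)! = 1307674368000 - 174356582400 + 6227020800 = 1139544806400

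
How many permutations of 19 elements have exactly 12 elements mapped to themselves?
Choose the 12 fixed points C(19,12) = 50388, derange the rest: !7 = Σ_{j=0}^{7} (-1)^j·7!/j! = 5040 - 5040 + 2520 - 840 + 210 - 42 + 7 - 1 = 1854. Product = 50388 × 1854 = 93419352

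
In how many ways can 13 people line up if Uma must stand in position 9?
Fix one position: (13-1)! = 479001600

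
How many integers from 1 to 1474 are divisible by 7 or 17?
⌊1474/7⌋ + ⌊1474/17⌋ - ⌊1474/119⌋ = 210 + 86 - 12 = 284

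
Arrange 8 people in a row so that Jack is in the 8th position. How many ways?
Fix one position: (8-1)! = 5040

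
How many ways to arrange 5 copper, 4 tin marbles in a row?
9! / (5! × 4!) = 126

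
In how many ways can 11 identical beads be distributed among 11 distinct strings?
C(11+11-1, 11-1) = C(21, 10) = 352716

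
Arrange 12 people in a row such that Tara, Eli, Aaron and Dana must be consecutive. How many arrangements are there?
Treat the 4 as one block: (12-4+1)! × 4! = 362880 × 24 = 8709120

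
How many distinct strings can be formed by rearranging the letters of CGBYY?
5! / (1! × 1! × 2! × 1!) = 60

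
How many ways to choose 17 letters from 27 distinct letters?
C(27,17) = 27!/(17!×10!) = 8436285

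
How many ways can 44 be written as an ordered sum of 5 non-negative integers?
C(44+5-1, 5-1) = C(48, 4) = 194580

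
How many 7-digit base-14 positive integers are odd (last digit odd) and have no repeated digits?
Last∈{1,3,5,7,9,11,13}. Last=0: 0. Last nonzero: 7×12×P(12,5) = 7983360. Total = 7983360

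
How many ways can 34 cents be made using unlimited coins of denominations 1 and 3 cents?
Coefficient of x^34 in 1/(1-x^1) · 1/(1-x^3). Use j coins of 3 for j = 0..⌊34/3⌋ = 11, the rest in 1s: 11 + 1 = 12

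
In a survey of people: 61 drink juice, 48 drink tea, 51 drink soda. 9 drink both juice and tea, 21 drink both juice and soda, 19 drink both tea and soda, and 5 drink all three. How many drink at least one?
|A∪B∪C| = 61+48+51-9-21-19+5 = 116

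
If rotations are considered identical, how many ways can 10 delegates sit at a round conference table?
Circular: fix one position, arrange the rest. (10-1)! = 362880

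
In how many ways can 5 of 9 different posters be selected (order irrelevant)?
C(9,5) = 9!/(5!×4!) = 126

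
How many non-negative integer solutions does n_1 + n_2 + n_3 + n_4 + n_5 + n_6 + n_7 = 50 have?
C(50+7-1, 7-1) = C(56, 6) = 32468436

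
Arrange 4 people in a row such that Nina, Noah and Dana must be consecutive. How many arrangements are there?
Treat the 3 as one block: (4-3+1)! × 3! = 2 × 6 = 12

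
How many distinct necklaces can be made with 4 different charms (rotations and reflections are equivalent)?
(4-1)!/2 = 6/2 = 3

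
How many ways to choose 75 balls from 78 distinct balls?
C(78,75) = 78!/(75!×3!) = 76076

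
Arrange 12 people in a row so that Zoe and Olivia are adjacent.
Treat as block: (12-1)! × 2! = 39916800 × 2 = 79833600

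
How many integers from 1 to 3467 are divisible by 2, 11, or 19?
⌊3467/2⌋+⌊3467/11⌋+⌊3467/19⌋ - ⌊3467/22⌋-⌊3467/38⌋-⌊3467/209⌋ + ⌊3467/418⌋ = 1733+315+182 - 157-91-16 + 8 = 1974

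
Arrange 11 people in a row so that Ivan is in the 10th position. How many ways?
Fix one position: (11-1)! = 3628800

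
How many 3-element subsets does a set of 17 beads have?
C(17,3) = 17!/(3!×14!) = 680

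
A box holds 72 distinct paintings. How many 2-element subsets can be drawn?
C(72,2) = 72!/(2!×70!) = 2556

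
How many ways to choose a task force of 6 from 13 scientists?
C(13,6) = 13!/(6!×7!) = 1716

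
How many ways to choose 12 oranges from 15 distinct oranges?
C(15,12) = 15!/(12!×3!) = 455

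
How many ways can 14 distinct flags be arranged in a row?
14! = 87178291200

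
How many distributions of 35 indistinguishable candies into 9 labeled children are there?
C(35+9-1, 9-1) = C(43, 8) = 145008513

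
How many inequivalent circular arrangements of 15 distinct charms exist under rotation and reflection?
(15-1)!/2 = 87178291200/2 = 43589145600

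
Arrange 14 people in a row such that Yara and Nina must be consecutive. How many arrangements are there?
Treat the 2 as one block: (14-2+1)! × 2! = 6227020800 × 2 = 12454041600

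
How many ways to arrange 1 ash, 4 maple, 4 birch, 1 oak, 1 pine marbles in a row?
11! / (1! × 4! × 4! × 1! × 1!) = 69300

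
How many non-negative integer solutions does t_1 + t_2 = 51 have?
C(51+2-1, 2-1) = C(52, 1) = 52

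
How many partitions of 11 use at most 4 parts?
By conjugation, equals partitions of 11 into parts ≤ 4. Let r_j(i) = number of partitions of i into parts ≤ j, for i = 0..11. r_1(i) = 1 for all i; r_j(i) = r_{j-1}(i) + r_j(i-j). Rows j = 2..4: ≤2: 1 1 2 2 3 3 4 4 5 5 6 6; ≤3: 1 1 2 3 4 5 7 8 10 12 14 16; ≤4: 1 1 2 3 5 6 9 11 15 18 23 27. r_4(11) = 27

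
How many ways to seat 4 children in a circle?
Circular: fix one position, arrange the rest. (4-1)! = 6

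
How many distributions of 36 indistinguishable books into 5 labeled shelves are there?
C(36+5-1, 5-1) = C(40, 4) = 91390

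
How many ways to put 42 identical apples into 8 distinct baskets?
C(42+8-1, 8-1) = C(49, 7) = 85900584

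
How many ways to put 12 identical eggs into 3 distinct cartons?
C(12+3-1, 3-1) = C(14, 2) = 91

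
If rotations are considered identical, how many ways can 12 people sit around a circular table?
Circular: fix one position, arrange the rest. (12-1)! = 39916800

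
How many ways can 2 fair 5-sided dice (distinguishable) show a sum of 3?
Coefficient of x^3 in (x + x² + ... + x^5)^2. By inclusion-exclusion on dice exceeding 5: Σ_j (-1)^j C(2,j)·C(3-1-5j, 1) = C(2,0)·C(2,1) = 1·2 = 2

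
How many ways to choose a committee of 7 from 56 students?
C(56,7) = 56!/(7!×49!) = 231917400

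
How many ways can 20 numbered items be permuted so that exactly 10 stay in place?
Choose the 10 fixed points C(20,10) = 184756, derange the rest: !10 = Σ_{j=0}^{10} (-1)^j·10!/j! = 3628800 - 3628800 + 1814400 - 604800 + 151200 - 30240 + 5040 - 720 + 90 - 10 + 1 = 1334961. Product = 184756 × 1334961 = 246642054516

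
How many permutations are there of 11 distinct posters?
11! = 39916800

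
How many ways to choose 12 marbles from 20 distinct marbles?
C(20,12) = 20!/(12!×8!) = 125970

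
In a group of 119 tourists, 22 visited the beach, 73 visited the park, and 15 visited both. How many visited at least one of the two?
|A∪B| = |A| + |B| - |A∩B| = 22 + 73 - 15 = 80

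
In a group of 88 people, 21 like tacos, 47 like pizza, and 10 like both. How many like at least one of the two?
|A∪B| = |A| + |B| - |A∩B| = 21 + 47 - 10 = 58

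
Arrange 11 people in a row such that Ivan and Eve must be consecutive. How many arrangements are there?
Treat the 2 as one block: (11-2+1)! × 2! = 3628800 × 2 = 7257600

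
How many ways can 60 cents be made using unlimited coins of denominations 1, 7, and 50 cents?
Coefficient of x^60 in 1/(1-x^1) · 1/(1-x^7) · 1/(1-x^50). Case on j = number of 50-cent coins (j = 0..1); remainder r = 60 - 50j is made from {1,7} in ⌊r/7⌋+1 ways. r = 60, 10 → 9 + 2 = 11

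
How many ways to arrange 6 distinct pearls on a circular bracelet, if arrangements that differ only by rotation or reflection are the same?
(6-1)!/2 = 120/2 = 60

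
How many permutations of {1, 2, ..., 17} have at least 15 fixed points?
Exactly j fixed points: C(17,j)·!(17-j); sum over j ≥ 15 (derangement numbers via !m = (m-1)·(!(m-1) + !(m-2)): !0..!2 = 1, 0, 1). Σ_{j=15}^{17} C(17,j)·!(17-j) = C(17,15)·!2 + C(17,16)·!1 + C(17,17)·!0 = 136·1 + 17·0 + 1·1 = 137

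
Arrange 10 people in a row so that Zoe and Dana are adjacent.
Treat as block: (10-1)! × 2! = 362880 × 2 = 725760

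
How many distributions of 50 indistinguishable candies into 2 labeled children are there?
C(50+2-1, 2-1) = C(51, 1) = 51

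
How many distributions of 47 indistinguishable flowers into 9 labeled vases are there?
C(47+9-1, 9-1) = C(55, 8) = 1217566350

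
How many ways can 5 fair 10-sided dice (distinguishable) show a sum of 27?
Coefficient of x^27 in (x + x² + ... + x^10)^5. By inclusion-exclusion on dice exceeding 10: Σ_j (-1)^j C(5,j)·C(27-1-10j, 4) = C(5,0)·C(26,4) - C(5,1)·C(16,4) + C(5,2)·C(6,4) = 1·14950 - 5·1820 + 10·15 = 6000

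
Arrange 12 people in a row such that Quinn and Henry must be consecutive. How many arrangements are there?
Treat the 2 as one block: (12-2+1)! × 2! = 39916800 × 2 = 79833600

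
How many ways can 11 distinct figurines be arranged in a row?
11! = 39916800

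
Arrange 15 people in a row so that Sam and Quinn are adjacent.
Treat as block: (15-1)! × 2! = 87178291200 × 2 = 174356582400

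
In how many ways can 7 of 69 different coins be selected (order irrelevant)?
C(69,7) = 69!/(7!×62!) = 1078897248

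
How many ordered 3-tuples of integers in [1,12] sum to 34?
Coefficient of x^34 in (x + x² + ... + x^12)^3. By inclusion-exclusion on dice exceeding 12: Σ_j (-1)^j C(3,j)·C(34-1-12j, 2) = C(3,0)·C(33,2) - C(3,1)·C(21,2) + C(3,2)·C(9,2) = 1·528 - 3·210 + 3·36 = 6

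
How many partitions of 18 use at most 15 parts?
By conjugation, equals partitions of 18 into parts ≤ 15. Let r_j(i) = number of partitions of i into parts ≤ j, for i = 0..18. r_1(i) = 1 for all i; r_j(i) = r_{j-1}(i) + r_j(i-j). Rows j = 2..15: ≤2: 1 1 2 2 3 3 4 4 5 5 6 6 7 7 8 8 9 9 10; ≤3: 1 1 2 3 4 5 7 8 10 12 14 16 19 21 24 27 30 33 37; ≤4: 1 1 2 3 5 6 9 11 15 18 23 27 34 39 47 54 64 72 84; ≤5: 1 1 2 3 5 7 10 13 18 23 30 37 47 57 70 84 101 119 141; ≤6: 1 1 2 3 5 7 11 14 20 26 35 44 58 71 90 110 136 163 199; ≤7: 1 1 2 3 5 7 11 15 21 28 38 49 65 82 105 131 164 201 248; ≤8: 1 1 2 3 5 7 11 15 22 29 40 52 70 89 116 146 186 230 288; ≤9: 1 1 2 3 5 7 11 15 22 30 41 54 73 94 123 157 201 252 318; ≤10: 1 1 2 3 5 7 11 15 22 30 42 55 75 97 128 164 212 267 340; ≤11: 1 1 2 3 5 7 11 15 22 30 42 56 76 99 131 169 219 278 355; ≤12: 1 1 2 3 5 7 11 15 22 30 42 56 77 100 133 172 224 285 366; ≤13: 1 1 2 3 5 7 11 15 22 30 42 56 77 101 134 174 227 290 373; ≤14: 1 1 2 3 5 7 11 15 22 30 42 56 77 101 135 175 229 293 378; ≤15: 1 1 2 3 5 7 11 15 22 30 42 56 77 101 135 176 230 295 381. r_15(18) = 381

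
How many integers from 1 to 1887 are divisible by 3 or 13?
⌊1887/3⌋ + ⌊1887/13⌋ - ⌊1887/39⌋ = 629 + 145 - 48 = 726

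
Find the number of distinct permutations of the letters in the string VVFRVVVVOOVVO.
13! / (1! × 1! × 8! × 3!) = 25740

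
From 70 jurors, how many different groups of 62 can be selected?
C(70,62) = 70!/(62!×8!) = 9440350920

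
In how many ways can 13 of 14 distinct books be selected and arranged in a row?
P(14,13) = 14!/(14-13)! = 87178291200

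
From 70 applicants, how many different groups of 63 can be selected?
C(70,63) = 70!/(63!×7!) = 1198774720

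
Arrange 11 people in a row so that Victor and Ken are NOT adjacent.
Total - adjacent = 11! - (11-1)!×2 = 39916800 - 7257600 = 32659200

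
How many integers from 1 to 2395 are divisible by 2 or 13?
⌊2395/2⌋ + ⌊2395/13⌋ - ⌊2395/26⌋ = 1197 + 184 - 92 = 1289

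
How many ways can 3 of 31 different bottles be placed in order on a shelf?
P(31,3) = 31!/(31-3)! = 26970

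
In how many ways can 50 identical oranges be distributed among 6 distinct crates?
C(50+6-1, 6-1) = C(55, 5) = 3478761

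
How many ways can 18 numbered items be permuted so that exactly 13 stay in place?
Choose the 13 fixed points C(18,13) = 8568, derange the rest: !5 = Σ_{j=0}^{5} (-1)^j·5!/j! = 120 - 120 + 60 - 20 + 5 - 1 = 44. Product = 8568 × 44 = 376992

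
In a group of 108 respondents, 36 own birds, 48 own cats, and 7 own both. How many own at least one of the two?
|A∪B| = |A| + |B| - |A∩B| = 36 + 48 - 7 = 77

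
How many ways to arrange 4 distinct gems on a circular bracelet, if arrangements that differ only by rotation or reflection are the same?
(4-1)!/2 = 6/2 = 3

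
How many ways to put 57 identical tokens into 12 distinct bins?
C(57+12-1, 12-1) = C(68, 11) = 1533058025824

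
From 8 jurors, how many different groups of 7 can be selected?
C(8,7) = 8!/(7!×1!) = 8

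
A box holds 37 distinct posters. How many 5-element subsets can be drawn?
C(37,5) = 37!/(5!×32!) = 435897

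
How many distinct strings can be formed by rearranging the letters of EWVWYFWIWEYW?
12! / (1! × 1! × 2! × 5! × 2! × 1!) = 997920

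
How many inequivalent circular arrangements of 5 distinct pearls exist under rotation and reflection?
(5-1)!/2 = 24/2 = 12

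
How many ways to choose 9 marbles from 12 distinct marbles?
C(12,9) = 12!/(9!×3!) = 220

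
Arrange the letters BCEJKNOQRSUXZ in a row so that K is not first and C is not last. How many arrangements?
By inclusion-exclusion: 13! - 2×(13-1)! + (13-2)! = 6227020800 - 958003200 + 39916800 = 5308934400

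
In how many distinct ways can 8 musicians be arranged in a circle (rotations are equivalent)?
Circular: fix one position, arrange the rest. (8-1)! = 5040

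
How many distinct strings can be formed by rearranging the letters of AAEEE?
5! / (3! × 2!) = 10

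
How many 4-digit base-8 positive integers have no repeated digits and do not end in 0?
Last digit: 7 nonzero choices. First digit: 6 (nonzero, ≠last). Middle 2: P(6,2) = 30. Total = 1260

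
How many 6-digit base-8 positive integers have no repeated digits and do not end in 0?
Last digit: 7 nonzero choices. First digit: 6 (nonzero, ≠last). Middle 4: P(6,4) = 360. Total = 15120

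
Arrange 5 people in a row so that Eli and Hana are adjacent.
Treat as block: (5-1)! × 2! = 24 × 2 = 48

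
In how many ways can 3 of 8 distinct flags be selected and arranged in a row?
P(8,3) = 8!/(8-3)! = 336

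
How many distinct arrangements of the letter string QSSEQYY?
7! / (2! × 2! × 2! × 1!) = 630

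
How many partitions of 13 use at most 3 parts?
By conjugation, equals partitions of 13 into parts ≤ 3. Let r_j(i) = number of partitions of i into parts ≤ j, for i = 0..13. r_1(i) = 1 for all i; r_j(i) = r_{j-1}(i) + r_j(i-j). Rows j = 2..3: ≤2: 1 1 2 2 3 3 4 4 5 5 6 6 7 7; ≤3: 1 1 2 3 4 5 7 8 10 12 14 16 19 21. r_3(13) = 21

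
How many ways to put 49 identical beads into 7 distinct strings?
C(49+7-1, 7-1) = C(55, 6) = 28989675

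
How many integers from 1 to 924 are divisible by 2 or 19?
⌊924/2⌋ + ⌊924/19⌋ - ⌊924/38⌋ = 462 + 48 - 24 = 486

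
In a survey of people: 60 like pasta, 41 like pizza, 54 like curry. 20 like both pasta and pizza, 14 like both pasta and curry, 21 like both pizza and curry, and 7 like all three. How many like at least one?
|A∪B∪C| = 60+41+54-20-14-21+7 = 107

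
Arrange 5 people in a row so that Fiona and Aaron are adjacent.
Treat as block: (5-1)! × 2! = 24 × 2 = 48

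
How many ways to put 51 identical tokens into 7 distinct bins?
C(51+7-1, 7-1) = C(57, 6) = 36288252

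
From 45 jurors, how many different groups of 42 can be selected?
C(45,42) = 45!/(42!×3!) = 14190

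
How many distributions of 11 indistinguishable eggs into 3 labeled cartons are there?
C(11+3-1, 3-1) = C(13, 2) = 78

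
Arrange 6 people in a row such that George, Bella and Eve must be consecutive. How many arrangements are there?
Treat the 3 as one block: (6-3+1)! × 3! = 24 × 6 = 144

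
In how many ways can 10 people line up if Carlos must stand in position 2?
Fix one position: (10-1)! = 362880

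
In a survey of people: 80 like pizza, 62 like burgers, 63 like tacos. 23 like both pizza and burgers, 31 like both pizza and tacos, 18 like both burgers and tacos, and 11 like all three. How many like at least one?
|A∪B∪C| = 80+62+63-23-31-18+11 = 144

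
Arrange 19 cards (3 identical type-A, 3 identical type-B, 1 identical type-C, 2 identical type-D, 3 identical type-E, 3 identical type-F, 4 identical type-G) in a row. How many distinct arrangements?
19! / (3! × 3! × 1! × 2! × 3! × 3! × 4!) = 1955457504000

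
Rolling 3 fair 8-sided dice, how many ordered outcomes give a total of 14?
Coefficient of x^14 in (x + x² + ... + x^8)^3. By inclusion-exclusion on dice exceeding 8: Σ_j (-1)^j C(3,j)·C(14-1-8j, 2) = C(3,0)·C(13,2) - C(3,1)·C(5,2) = 1·78 - 3·10 = 48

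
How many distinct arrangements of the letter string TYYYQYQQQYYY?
12! / (1! × 4! × 7!) = 3960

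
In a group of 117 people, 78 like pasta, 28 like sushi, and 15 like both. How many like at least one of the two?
|A∪B| = |A| + |B| - |A∩B| = 78 + 28 - 15 = 91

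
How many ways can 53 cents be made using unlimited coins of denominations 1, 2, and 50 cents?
Coefficient of x^53 in 1/(1-x^1) · 1/(1-x^2) · 1/(1-x^50). Case on j = number of 50-cent coins (j = 0..1); remainder r = 53 - 50j is made from {1,2} in ⌊r/2⌋+1 ways. r = 53, 3 → 27 + 2 = 29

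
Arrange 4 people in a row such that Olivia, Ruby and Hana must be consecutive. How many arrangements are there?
Treat the 3 as one block: (4-3+1)! × 3! = 2 × 6 = 12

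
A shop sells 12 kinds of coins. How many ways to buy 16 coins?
C(16+12-1, 12-1) = C(27, 11) = 13037895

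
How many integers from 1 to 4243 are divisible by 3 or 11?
⌊4243/3⌋ + ⌊4243/11⌋ - ⌊4243/33⌋ = 1414 + 385 - 128 = 1671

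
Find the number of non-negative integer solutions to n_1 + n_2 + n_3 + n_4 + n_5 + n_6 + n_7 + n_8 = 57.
C(57+8-1, 8-1) = C(64, 7) = 621216192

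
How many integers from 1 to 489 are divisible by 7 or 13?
⌊489/7⌋ + ⌊489/13⌋ - ⌊489/91⌋ = 69 + 37 - 5 = 101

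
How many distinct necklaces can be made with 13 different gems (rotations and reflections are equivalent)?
(13-1)!/2 = 479001600/2 = 239500800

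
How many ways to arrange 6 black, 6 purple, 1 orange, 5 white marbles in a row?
18! / (6! × 6! × 1! × 5!) = 102918816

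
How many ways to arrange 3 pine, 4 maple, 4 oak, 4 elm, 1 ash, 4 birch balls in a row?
20! / (3! × 4! × 4! × 4! × 1! × 4!) = 1222160940000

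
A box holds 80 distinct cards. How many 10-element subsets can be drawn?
C(80,10) = 80!/(10!×70!) = 1646492110120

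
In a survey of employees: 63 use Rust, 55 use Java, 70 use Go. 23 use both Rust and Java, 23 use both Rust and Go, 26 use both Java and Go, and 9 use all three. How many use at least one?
|A∪B∪C| = 63+55+70-23-23-26+9 = 125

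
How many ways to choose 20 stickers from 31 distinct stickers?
C(31,20) = 31!/(20!×11!) = 84672315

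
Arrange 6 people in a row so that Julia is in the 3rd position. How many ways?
Fix one position: (6-1)! = 120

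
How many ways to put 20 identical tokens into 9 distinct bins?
C(20+9-1, 9-1) = C(28, 8) = 3108105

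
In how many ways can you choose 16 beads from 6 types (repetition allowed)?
C(16+6-1, 6-1) = C(21, 5) = 20349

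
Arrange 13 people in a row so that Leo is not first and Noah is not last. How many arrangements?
By inclusion-exclusion: 13! - 2×(13-1)! + (13-2)! = 6227020800 - 958003200 + 39916800 = 5308934400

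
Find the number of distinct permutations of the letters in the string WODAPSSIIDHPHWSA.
16! / (1! × 2! × 2! × 2! × 2! × 3! × 2! × 2!) = 54486432000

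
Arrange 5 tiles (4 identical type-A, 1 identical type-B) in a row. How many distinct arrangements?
5! / (4! × 1!) = 5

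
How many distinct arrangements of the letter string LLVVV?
5! / (3! × 2!) = 10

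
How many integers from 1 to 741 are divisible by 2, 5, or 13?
⌊741/2⌋+⌊741/5⌋+⌊741/13⌋ - ⌊741/10⌋-⌊741/26⌋-⌊741/65⌋ + ⌊741/130⌋ = 370+148+57 - 74-28-11 + 5 = 467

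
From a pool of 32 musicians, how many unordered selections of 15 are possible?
C(32,15) = 32!/(15!×17!) = 565722720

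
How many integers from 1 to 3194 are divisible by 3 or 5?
⌊3194/3⌋ + ⌊3194/5⌋ - ⌊3194/15⌋ = 1064 + 638 - 212 = 1490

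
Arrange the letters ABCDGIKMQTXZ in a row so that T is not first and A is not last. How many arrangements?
By inclusion-exclusion: 12! - 2×(12-1)! + (12-2)! = 479001600 - 79833600 + 3628800 = 402796800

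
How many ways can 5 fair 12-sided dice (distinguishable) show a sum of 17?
Coefficient of x^17 in (x + x² + ... + x^12)^5. By inclusion-exclusion on dice exceeding 12: Σ_j (-1)^j C(5,j)·C(17-1-12j, 4) = C(5,0)·C(16,4) - C(5,1)·C(4,4) = 1·1820 - 5·1 = 1815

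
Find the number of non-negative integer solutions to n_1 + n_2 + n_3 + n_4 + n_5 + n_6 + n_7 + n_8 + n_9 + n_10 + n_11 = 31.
C(31+11-1, 11-1) = C(41, 10) = 1121099408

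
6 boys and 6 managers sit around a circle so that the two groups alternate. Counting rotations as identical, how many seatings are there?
Fix one of the boys: (6-1)! ways for the remaining boys, × 6! ways for the managers = 120 × 720 = 86400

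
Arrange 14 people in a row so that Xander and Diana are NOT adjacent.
Total - adjacent = 14! - (14-1)!×2 = 87178291200 - 12454041600 = 74724249600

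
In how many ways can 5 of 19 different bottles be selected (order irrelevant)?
C(19,5) = 19!/(5!×14!) = 11628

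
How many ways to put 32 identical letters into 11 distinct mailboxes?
C(32+11-1, 11-1) = C(42, 10) = 1471442973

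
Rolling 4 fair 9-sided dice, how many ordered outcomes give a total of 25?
Coefficient of x^25 in (x + x² + ... + x^9)^4. By inclusion-exclusion on dice exceeding 9: Σ_j (-1)^j C(4,j)·C(25-1-9j, 3) = C(4,0)·C(24,3) - C(4,1)·C(15,3) + C(4,2)·C(6,3) = 1·2024 - 4·455 + 6·20 = 324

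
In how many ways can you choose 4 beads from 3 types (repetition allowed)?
C(4+3-1, 3-1) = C(6, 2) = 15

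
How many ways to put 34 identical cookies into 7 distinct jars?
C(34+7-1, 7-1) = C(40, 6) = 3838380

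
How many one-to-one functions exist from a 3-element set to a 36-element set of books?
P(36,3) = 36!/(36-3)! = 42840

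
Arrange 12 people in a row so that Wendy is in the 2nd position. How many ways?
Fix one position: (12-1)! = 39916800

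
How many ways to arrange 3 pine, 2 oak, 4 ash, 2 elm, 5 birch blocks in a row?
16! / (3! × 2! × 4! × 2! × 5!) = 302702400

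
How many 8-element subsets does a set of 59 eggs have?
C(59,8) = 59!/(8!×51!) = 2217471399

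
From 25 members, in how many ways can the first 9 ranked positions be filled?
P(25,9) = 25!/(25-9)! = 741354768000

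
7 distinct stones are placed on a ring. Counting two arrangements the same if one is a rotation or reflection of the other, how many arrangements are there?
(7-1)!/2 = 720/2 = 360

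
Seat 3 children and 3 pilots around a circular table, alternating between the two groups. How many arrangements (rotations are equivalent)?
Fix one of the children: (3-1)! ways for the remaining children, × 3! ways for the pilots = 2 × 6 = 12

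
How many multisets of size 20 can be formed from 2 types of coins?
C(20+2-1, 2-1) = C(21, 1) = 21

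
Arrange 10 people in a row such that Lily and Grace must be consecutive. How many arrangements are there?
Treat the 2 as one block: (10-2+1)! × 2! = 362880 × 2 = 725760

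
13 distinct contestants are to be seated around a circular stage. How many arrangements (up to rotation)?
Circular: fix one position, arrange the rest. (13-1)! = 479001600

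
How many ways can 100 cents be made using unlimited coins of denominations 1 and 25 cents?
Coefficient of x^100 in 1/(1-x^1) · 1/(1-x^25). Use j coins of 25 for j = 0..⌊100/25⌋ = 4, the rest in 1s: 4 + 1 = 5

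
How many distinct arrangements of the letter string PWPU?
4! / (2! × 1! × 1!) = 12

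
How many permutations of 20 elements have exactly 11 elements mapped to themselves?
Choose the 11 fixed points C(20,11) = 167960, derange the rest: !9 = Σ_{j=0}^{9} (-1)^j·9!/j! = 362880 - 362880 + 181440 - 60480 + 15120 - 3024 + 504 - 72 + 9 - 1 = 133496. Product = 167960 × 133496 = 22421988160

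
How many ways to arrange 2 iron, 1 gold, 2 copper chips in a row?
5! / (2! × 1! × 2!) = 30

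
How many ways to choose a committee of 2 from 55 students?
C(55,2) = 55!/(2!×53!) = 1485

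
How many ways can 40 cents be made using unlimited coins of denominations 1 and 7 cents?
Coefficient of x^40 in 1/(1-x^1) · 1/(1-x^7). Use j coins of 7 for j = 0..⌊40/7⌋ = 5, the rest in 1s: 5 + 1 = 6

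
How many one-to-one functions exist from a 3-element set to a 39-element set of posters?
P(39,3) = 39!/(39-3)! = 54834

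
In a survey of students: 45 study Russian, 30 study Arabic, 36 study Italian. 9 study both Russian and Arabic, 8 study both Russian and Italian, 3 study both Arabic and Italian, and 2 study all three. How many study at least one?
|A∪B∪C| = 45+30+36-9-8-3+2 = 93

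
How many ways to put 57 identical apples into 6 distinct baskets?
C(57+6-1, 6-1) = C(62, 5) = 6471002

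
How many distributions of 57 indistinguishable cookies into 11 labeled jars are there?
C(57+11-1, 11-1) = C(67, 10) = 247994680648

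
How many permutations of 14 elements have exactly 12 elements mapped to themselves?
Choose the 12 fixed points C(14,12) = 91, derange the rest: !2 = Σ_{j=0}^{2} (-1)^j·2!/j! = 2 - 2 + 1 = 1. Product = 91 × 1 = 91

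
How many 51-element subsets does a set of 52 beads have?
C(52,51) = 52!/(51!×1!) = 52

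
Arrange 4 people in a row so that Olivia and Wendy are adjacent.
Treat as block: (4-1)! × 2! = 6 × 2 = 12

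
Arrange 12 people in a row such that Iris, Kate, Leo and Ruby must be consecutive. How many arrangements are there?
Treat the 4 as one block: (12-4+1)! × 4! = 362880 × 24 = 8709120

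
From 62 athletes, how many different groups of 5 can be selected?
C(62,5) = 62!/(5!×57!) = 6471002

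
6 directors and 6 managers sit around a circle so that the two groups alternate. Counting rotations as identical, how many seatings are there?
Fix one of the directors: (6-1)! ways for the remaining directors, × 6! ways for the managers = 120 × 720 = 86400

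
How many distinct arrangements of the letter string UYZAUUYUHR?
10! / (1! × 1! × 4! × 2! × 1! × 1!) = 75600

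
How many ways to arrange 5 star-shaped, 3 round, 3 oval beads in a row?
11! / (5! × 3! × 3!) = 9240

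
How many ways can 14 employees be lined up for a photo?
14! = 87178291200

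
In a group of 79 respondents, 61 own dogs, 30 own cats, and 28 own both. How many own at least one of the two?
|A∪B| = |A| + |B| - |A∩B| = 61 + 30 - 28 = 63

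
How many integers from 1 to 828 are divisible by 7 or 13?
⌊828/7⌋ + ⌊828/13⌋ - ⌊828/91⌋ = 118 + 63 - 9 = 172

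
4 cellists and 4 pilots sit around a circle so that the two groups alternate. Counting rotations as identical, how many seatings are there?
Fix one of the cellists: (4-1)! ways for the remaining cellists, × 4! ways for the pilots = 6 × 24 = 144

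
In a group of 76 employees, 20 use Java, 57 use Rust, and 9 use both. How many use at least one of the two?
|A∪B| = |A| + |B| - |A∩B| = 20 + 57 - 9 = 68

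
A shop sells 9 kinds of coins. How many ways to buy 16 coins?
C(16+9-1, 9-1) = C(24, 8) = 735471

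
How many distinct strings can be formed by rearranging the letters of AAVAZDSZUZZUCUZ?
15! / (1! × 3! × 1! × 5! × 1! × 1! × 3!) = 302702400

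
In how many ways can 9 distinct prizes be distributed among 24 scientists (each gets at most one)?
P(24,9) = 24!/(24-9)! = 474467051520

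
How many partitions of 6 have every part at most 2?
Let r_j(i) = number of partitions of i into parts ≤ j, for i = 0..6. r_1(i) = 1 for all i; r_j(i) = r_{j-1}(i) + r_j(i-j). Rows j = 2..2: ≤2: 1 1 2 2 3 3 4. r_2(6) = 4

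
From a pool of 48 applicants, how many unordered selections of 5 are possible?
C(48,5) = 48!/(5!×43!) = 1712304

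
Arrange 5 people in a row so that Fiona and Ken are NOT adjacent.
Total - adjacent = 5! - (5-1)!×2 = 120 - 48 = 72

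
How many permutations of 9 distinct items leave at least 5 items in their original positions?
Exactly j fixed points: C(9,j)·!(9-j); sum over j ≥ 5 (derangement numbers via !m = (m-1)·(!(m-1) + !(m-2)): !0..!4 = 1, 0, 1, 2, 9). Σ_{j=5}^{9} C(9,j)·!(9-j) = C(9,5)·!4 + C(9,6)·!3 + C(9,7)·!2 + C(9,8)·!1 + C(9,9)·!0 = 126·9 + 84·2 + 36·1 + 9·0 + 1·1 = 1339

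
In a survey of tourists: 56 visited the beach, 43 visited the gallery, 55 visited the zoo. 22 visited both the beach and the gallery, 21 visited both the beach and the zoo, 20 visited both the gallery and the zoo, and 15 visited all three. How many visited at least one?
|A∪B∪C| = 56+43+55-22-21-20+15 = 106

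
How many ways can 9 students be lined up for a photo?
9! = 362880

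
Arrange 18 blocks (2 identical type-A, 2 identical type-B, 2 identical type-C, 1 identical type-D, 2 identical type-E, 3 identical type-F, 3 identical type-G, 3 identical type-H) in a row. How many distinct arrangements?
18! / (2! × 2! × 2! × 1! × 2! × 3! × 3! × 3!) = 1852538688000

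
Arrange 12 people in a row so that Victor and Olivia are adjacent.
Treat as block: (12-1)! × 2! = 39916800 × 2 = 79833600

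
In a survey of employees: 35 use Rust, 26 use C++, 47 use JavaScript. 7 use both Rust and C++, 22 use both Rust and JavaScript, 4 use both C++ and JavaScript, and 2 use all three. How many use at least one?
|A∪B∪C| = 35+26+47-7-22-4+2 = 77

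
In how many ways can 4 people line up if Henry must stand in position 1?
Fix one position: (4-1)! = 6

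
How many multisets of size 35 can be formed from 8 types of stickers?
C(35+8-1, 8-1) = C(42, 7) = 26978328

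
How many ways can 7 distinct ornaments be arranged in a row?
7! = 5040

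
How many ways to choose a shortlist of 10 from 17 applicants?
C(17,10) = 17!/(10!×7!) = 19448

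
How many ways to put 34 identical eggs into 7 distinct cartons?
C(34+7-1, 7-1) = C(40, 6) = 3838380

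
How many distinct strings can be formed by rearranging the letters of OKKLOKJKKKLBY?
13! / (6! × 1! × 1! × 2! × 1! × 2!) = 2162160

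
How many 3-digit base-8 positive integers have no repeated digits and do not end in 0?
Last digit: 7 nonzero choices. First digit: 6 (nonzero, ≠last). Middle 1: P(6,1) = 6. Total = 252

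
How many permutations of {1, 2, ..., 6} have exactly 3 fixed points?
Choose the 3 fixed points C(6,3) = 20, derange the rest: !3 = Σ_{j=0}^{3} (-1)^j·3!/j! = 6 - 6 + 3 - 1 = 2. Product = 20 × 2 = 40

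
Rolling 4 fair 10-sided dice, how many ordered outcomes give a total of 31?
Coefficient of x^31 in (x + x² + ... + x^10)^4. By inclusion-exclusion on dice exceeding 10: Σ_j (-1)^j C(4,j)·C(31-1-10j, 3) = C(4,0)·C(30,3) - C(4,1)·C(20,3) + C(4,2)·C(10,3) = 1·4060 - 4·1140 + 6·120 = 220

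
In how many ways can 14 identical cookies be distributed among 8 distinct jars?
C(14+8-1, 8-1) = C(21, 7) = 116280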